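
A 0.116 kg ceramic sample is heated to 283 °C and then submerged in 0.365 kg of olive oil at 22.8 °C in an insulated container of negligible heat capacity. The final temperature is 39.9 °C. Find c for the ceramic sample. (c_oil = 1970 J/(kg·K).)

c ≈ 436 J/(kg·K)

Setting the total heat transfer to zero:
0.116·c·(39.9 − 283) + 0.365·1970·(39.9 − 22.8) = 0
-28.2 c = -12296
c = -12296/-28.2 ≈ 436 J/(kg·K)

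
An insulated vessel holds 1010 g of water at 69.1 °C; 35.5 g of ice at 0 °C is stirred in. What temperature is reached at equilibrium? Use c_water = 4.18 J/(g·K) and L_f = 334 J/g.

Conservation of energy gives ΣQ = 0:
melt ice: 35.5·334 = 11857
  meltwater 0→T: 35.5·4.18·T = 148.39 T
  water: 4221.8(T − 69.1)
4370.2 T = 291726 − 11857 = 279869
T ≈ 64.04 °C — above 0 °C, consistent with complete melting.

T_f ≈ 64.0 °C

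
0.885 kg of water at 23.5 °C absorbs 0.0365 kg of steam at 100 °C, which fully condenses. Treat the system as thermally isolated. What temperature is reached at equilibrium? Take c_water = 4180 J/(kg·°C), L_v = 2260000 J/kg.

Conservation of energy gives ΣQ = 0:
condense steam: −0.0365·2260000 = −82490; condensed water 100 °C→T: 152.57(T − 100); original water: 3699.3(T − 23.5)
3851.9 T = 82490 + 15257 + 86934 = 184681
T ≈ 47.95 °C, under the boiling point, so the assumption holds.

T_f ≈ 47.9 °C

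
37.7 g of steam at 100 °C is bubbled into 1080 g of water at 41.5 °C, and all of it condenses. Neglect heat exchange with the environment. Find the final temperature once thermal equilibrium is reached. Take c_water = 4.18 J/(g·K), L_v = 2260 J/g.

T_f ≈ 61.7 °C

Heat gained plus heat lost sum to zero:
latent heat released on condensation: 37.7·2260 = 85202; condensed water 100 °C→T: 157.59(T − 100); water warms: 1080·4.18·(T − 41.5) = 4514.4(T − 41.5)
4672 T = 85202 + 15759 + 187348 = 288308
T ≈ 61.71 °C (< 100 °C, so full condensation is consistent).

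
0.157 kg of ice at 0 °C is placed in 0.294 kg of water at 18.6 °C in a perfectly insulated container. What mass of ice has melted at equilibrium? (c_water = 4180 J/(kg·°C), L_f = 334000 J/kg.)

m_melted ≈ 0.0684 kg

Heat available from the water dropping to 0 °C: 0.294×4180×18.6 = 22858 J.
To melt every bit of ice: 0.157×334000 = 52438 J.
That's not enough to melt it all — equilibrium is at 0 °C with ice remaining.
m_melted×334000 = 22858  ⇒  m_melted ≈ 0.06844 kg.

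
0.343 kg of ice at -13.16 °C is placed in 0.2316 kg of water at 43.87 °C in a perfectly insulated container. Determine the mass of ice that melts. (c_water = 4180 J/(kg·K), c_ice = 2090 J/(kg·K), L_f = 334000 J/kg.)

Water can give up m c ΔT = 0.2316×4180×43.87 = 42470 J before reaching 0 °C.
Of that, 0.343×2090×13.16 = 9434 J goes to bring the ice to 0 °C, leaving 33036 J.
Fully melting the ice requires m_ice L_f = 0.343×334000 = 114562 J.
33036 J < 114562 J, so only part of the ice melts and the system sits at 0 °C.
Mass melted = 33036/334000 ≈ 0.09891 kg.

m_melted ≈ 0.0989 kg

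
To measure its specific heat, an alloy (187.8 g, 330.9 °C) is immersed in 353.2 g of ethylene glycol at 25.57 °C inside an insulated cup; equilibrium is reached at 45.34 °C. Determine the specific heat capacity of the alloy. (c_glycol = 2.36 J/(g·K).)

m_s c (T_s − T_f) = m_glycol c_glycol (T_f − T_0):
187.8×c×(330.9 − 45.34) = 353.2×2.36×(45.34 − 25.57)
53628 c = 16479  ⇒  c ≈ 0.3073 J/(g·K)

c ≈ 0.307 J/(g·K)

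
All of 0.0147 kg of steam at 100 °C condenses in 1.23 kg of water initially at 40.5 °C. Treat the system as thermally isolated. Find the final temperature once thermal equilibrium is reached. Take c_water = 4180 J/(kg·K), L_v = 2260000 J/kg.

Heat gained plus heat lost sum to zero:
latent heat released on condensation: 0.0147·2260000 = 33222; condensate cools 100→T: 0.0147·4180·(T − 100) = 61.45(T − 100); water warms: 1.23·4180·(T − 40.5) = 5141.4(T − 40.5)
5202.8 T = 33222 + 6144.6 + 208227 = 247593
T ≈ 47.59 °C — below 100 °C, confirming all the steam condensed.

T_f ≈ 47.6 °C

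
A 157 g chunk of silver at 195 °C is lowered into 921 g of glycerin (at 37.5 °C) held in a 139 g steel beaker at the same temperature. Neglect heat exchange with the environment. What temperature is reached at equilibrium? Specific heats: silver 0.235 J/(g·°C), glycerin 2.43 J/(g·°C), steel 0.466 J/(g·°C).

T_f ≈ 40.0 °C

Conservation of energy gives ΣQ = 0:
157×0.235×(T − 195) + 921×2.43×(T − 37.5) + 139×0.466×(T − 37.5) = 0
36.89(T − 195) + 2238(T − 37.5) + 64.77(T − 37.5) = 0
(36.89 + 2238 + 64.77) T = 36.89×195 + 2238×37.5 + 64.77×37.5
T = 93550/2339.7 ≈ 39.98 °C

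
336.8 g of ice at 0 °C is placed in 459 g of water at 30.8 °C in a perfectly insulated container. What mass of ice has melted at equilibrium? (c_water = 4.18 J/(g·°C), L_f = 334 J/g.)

m_melted ≈ 177 g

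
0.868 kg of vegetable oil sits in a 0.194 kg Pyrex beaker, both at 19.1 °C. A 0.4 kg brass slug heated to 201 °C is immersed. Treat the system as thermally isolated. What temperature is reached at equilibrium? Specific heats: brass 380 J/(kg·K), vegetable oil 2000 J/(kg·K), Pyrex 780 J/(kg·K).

T_f ≈ 32.7 °C

Heat gained plus heat lost sum to zero:
0.4×380×(T − 201) + 0.868×2000×(T − 19.1) + 0.194×780×(T − 19.1) = 0
152(T − 201) + 1736(T − 19.1) + 151.32(T − 19.1) = 0
2039.3 T = 66600
T = 66600/2039.3 ≈ 32.66 °C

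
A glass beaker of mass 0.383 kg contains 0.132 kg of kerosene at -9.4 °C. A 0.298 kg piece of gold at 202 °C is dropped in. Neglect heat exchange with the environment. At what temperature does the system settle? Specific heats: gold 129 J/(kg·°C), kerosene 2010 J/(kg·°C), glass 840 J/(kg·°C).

T_f ≈ 3.6 °C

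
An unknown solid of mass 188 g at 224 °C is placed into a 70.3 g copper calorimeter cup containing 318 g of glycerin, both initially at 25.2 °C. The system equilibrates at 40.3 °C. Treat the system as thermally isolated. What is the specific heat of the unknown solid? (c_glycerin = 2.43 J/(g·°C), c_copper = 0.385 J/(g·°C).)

c ≈ 0.35 J/(g·°C)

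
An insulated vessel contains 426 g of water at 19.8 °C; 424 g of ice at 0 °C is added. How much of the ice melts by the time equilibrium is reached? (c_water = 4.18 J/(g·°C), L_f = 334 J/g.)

Cooling the water to 0 °C releases 426·4.18·19.8 = 35257 J.
Fully melting the ice requires m_ice L_f = 424·334 = 141616 J.
35257 J < 141616 J, so only part of the ice melts and the system sits at 0 °C.
Mass melted = 35257/334 ≈ 105.6 g.

m_melted ≈ 106 g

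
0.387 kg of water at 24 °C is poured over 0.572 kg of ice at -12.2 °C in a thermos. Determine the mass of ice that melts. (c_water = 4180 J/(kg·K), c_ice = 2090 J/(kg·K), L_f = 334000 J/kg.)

m_melted ≈ 0.0726 kg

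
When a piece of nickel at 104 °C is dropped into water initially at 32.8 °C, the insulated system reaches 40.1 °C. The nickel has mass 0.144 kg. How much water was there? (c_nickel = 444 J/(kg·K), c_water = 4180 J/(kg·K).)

Setting the total heat transfer to zero:
0.144×444×(40.1 − 104) + m×4180×(40.1 − 32.8) = 0
30514 m = 4085.5
m = 4085.5/30514 ≈ 0.1339 kg

m ≈ 0.134 kg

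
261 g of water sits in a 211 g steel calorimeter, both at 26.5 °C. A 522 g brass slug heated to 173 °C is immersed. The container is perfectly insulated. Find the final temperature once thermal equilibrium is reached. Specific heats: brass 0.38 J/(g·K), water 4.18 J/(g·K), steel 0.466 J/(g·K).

Conservation of energy gives ΣQ = 0:
522·0.38·(T − 173) + 261·4.18·(T − 26.5) + 211·0.466·(T − 26.5) = 0
(198.36 + 1091 + 98.33) T = 198.36·173 + 1091·26.5 + 98.33·26.5
T = 65833 / 1387.7 = 47.4 °C

T_f ≈ 47.4 °C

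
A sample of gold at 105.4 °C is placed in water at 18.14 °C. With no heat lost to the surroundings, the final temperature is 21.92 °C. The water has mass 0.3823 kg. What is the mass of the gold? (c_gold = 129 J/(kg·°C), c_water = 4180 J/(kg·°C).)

Setting the total heat transfer to zero:
m·129·(21.92 − 105.4) + 0.3823·4180·(21.92 − 18.14) = 0
-10769 m = -6040.5
m = -6040.5/-10769 ≈ 0.5609 kg

m ≈ 0.561 kg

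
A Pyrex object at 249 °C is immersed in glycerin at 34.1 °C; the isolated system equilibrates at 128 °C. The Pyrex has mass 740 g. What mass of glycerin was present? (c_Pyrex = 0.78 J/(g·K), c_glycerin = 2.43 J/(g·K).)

m ≈ 306 g

Net heat exchanged in the isolated system is zero:
740·0.78·(128 − 249) + m·2.43·(128 − 34.1) = 0
228.18 m = 69841
m = 69841/228.18 ≈ 306.1 g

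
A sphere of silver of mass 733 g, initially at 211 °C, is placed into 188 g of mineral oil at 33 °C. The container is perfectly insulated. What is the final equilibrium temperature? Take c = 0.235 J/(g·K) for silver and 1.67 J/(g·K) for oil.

Set heat shed by the hot body equal to heat absorbed by the cold body:
733*0.235*(211 − T) = 188*1.67*(T − 33)
172.25(211 − T) = 313.96(T − 33)
486.21 T = 46706  ⇒  T ≈ 96.06 °C

T_f ≈ 96.1 °C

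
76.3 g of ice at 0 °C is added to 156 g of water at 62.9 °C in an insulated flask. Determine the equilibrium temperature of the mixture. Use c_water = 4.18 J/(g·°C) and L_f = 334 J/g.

T_f ≈ 16.0 °C

Sum of m c ΔT and latent-heat terms is zero:
latent heat to melt: 76.3·334 = 25484
  meltwater 0→T: 76.3·4.18·T = 318.93 T
  water: 652.08(T − 62.9)
971.01 T = 41016 − 25484 = 15532
T ≈ 16.00 °C — above 0 °C, consistent with complete melting.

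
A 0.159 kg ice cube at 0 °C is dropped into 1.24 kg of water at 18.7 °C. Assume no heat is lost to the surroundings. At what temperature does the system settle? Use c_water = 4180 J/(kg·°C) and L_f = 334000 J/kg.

T_f ≈ 7.5 °C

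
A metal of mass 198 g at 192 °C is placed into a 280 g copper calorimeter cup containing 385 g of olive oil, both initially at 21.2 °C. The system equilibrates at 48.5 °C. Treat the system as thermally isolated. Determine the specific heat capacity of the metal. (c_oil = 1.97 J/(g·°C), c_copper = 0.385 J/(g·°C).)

Taking heat into each body as positive, Σ m c ΔT = 0:
198·c·(48.5 − 192) + 385·1.97·(48.5 − 21.2) + 280·0.385·(48.5 − 21.2) = 0
-28413 c = -23649
c = -23649/-28413 ≈ 0.8323 J/(g·°C)

c ≈ 0.832 J/(g·°C)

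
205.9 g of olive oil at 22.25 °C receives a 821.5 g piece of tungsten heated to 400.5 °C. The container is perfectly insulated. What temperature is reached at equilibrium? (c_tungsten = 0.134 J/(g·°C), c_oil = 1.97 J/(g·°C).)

Taking heat into each body as positive, Σ m c ΔT = 0:
821.5*0.134*(T − 400.5) + 205.9*1.97*(T − 22.25) = 0
515.7 T = 53113
T = 53113 / 515.7 = 103 °C

T_f ≈ 103.0 °C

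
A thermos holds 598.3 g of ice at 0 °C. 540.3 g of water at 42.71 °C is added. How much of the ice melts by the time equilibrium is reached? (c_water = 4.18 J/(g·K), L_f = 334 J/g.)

m_melted ≈ 289 g

Heat available from the water dropping to 0 °C: 540.3·4.18·42.71 = 96459 J.
To melt every bit of ice: 598.3·334 = 199832 J.
Since 96459 < 199832 J, not all the ice melts; equilibrium is at 0 °C.
Mass melted = 96459/334 ≈ 288.8 g.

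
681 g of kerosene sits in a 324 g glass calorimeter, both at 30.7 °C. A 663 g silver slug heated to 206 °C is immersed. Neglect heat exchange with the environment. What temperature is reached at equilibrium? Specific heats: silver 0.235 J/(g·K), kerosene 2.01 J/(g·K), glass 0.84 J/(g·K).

T_f ≈ 45.9 °C

Energy conservation, ΣQ = 0:
663×0.235×(T − 206) + 681×2.01×(T − 30.7) + 324×0.84×(T − 30.7) = 0
155.8(T − 206) + 1368.8(T − 30.7) + 272.16(T − 30.7) = 0
1796.8 T = 82474
T = 82474 / 1796.8 = 45.9 °C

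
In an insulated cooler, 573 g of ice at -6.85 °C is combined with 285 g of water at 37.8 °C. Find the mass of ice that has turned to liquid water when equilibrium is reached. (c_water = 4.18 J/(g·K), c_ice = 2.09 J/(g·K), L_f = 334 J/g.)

m_melted ≈ 110 g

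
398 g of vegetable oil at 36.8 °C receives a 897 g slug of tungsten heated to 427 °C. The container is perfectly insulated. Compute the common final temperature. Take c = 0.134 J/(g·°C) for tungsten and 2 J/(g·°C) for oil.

T_f ≈ 88.0 °C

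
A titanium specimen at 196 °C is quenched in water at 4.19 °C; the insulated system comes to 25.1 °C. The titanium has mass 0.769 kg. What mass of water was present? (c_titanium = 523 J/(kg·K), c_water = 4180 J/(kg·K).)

m ≈ 0.786 kg

Energy conservation, ΣQ = 0:
0.769×523×(25.1 − 196) + m×4180×(25.1 − 4.19) = 0
87404 m = 68734
m = 68734/87404 ≈ 0.7864 kg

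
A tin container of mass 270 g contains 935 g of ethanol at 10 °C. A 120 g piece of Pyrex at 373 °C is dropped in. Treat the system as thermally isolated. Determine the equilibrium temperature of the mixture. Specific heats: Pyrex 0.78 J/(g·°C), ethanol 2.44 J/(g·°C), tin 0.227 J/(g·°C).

Taking heat into each body as positive, Σ m c ΔT = 0:
120×0.78×(T − 373) + 935×2.44×(T − 10) + 270×0.227×(T − 10) = 0
2436.3 T = 58340
T = 58340/2436.3 ≈ 23.95 °C

T_f ≈ 23.9 °C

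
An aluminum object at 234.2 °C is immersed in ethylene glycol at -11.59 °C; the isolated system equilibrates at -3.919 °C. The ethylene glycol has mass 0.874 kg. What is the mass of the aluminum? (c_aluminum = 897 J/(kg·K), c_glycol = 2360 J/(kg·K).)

Net heat exchanged in the isolated system is zero:
m·897·(-3.919 − 234.2) + 0.874·2360·(-3.919 − (-11.59)) = 0
-213593 m = -15823
m = -15823/-213593 ≈ 0.07408 kg

m ≈ 0.0741 kg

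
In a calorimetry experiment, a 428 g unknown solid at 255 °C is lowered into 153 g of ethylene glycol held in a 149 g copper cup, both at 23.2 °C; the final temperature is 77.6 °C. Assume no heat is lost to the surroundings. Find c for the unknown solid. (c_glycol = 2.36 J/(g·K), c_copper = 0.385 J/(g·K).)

Heat gained plus heat lost sum to zero:
428×c×(77.6 − 255) + 153×2.36×(77.6 − 23.2) + 149×0.385×(77.6 − 23.2) = 0
-75927 c = -22763
c = -22763/-75927 ≈ 0.2998 J/(g·K)

c ≈ 0.3 J/(g·K)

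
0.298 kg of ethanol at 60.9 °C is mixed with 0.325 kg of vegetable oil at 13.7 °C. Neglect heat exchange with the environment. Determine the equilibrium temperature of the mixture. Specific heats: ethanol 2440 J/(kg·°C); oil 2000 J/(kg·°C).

Heat lost by the ethanol equals heat gained by the oil:
0.298×2440×(60.9 − T) = 0.325×2000×(T − 13.7)
727.12(60.9 − T) = 650(T − 13.7)
1377.1 T = 53187  ⇒  T ≈ 38.62 °C

T_f ≈ 38.6 °C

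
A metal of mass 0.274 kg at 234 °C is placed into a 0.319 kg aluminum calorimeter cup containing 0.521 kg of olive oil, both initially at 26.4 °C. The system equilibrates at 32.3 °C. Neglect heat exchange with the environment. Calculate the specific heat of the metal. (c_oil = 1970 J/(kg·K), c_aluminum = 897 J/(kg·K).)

c ≈ 140 J/(kg·K)

Setting the total heat transfer to zero:
0.274×c×(32.3 − 234) + 0.521×1970×(32.3 − 26.4) + 0.319×897×(32.3 − 26.4) = 0
-55.27 c = -7743.8
c = -7743.8/-55.27 ≈ 140.1 J/(kg·K)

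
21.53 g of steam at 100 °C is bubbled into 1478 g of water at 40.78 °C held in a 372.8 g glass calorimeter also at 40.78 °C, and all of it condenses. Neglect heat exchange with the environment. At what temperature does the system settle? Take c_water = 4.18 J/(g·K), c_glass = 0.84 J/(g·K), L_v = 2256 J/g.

T_f ≈ 49.0 °C

Net heat exchanged in the isolated system is zero:
condense steam: −21.53·2256 = −48572; condensate cools 100→T: 21.53·4.18·(T − 100) = 90(T − 100); water warms: 1478·4.18·(T − 40.78) = 6178(T − 40.78); cup: 313.15(T − 40.78)
6581.2 T = 48572 + 8999.5 + 264711 = 322282
T ≈ 48.97 °C (< 100 °C, so full condensation is consistent).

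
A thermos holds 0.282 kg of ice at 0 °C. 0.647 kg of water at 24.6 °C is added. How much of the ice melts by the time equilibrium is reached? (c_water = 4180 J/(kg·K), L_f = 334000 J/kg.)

m_melted ≈ 0.199 kg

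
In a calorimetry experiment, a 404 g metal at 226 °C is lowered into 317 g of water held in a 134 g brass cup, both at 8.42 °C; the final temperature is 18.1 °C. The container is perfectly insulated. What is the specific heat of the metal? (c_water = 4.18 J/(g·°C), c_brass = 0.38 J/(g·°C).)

Conservation of energy gives ΣQ = 0:
404·c·(18.1 − 226) + 317·4.18·(18.1 − 8.42) + 134·0.38·(18.1 − 8.42) = 0
-83992 c = -13319
c = -13319/-83992 ≈ 0.1586 J/(g·°C)

c ≈ 0.159 J/(g·°C)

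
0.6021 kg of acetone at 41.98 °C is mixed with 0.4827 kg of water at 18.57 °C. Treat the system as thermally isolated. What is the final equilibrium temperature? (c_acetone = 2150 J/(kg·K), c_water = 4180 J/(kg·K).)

T_f ≈ 27.7 °C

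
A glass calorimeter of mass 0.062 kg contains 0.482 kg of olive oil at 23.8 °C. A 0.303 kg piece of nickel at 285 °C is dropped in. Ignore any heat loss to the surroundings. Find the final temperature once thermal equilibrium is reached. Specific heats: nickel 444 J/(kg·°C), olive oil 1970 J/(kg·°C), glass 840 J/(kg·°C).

T_f is the heat-capacity-weighted average of the initial temperatures:
T_f = (134.53×285 + 949.54×23.8 + 52.08×23.8) / (134.53 + 949.54 + 52.08)
    = 62180 / 1136.2 ≈ 54.73 °C

T_f ≈ 54.7 °C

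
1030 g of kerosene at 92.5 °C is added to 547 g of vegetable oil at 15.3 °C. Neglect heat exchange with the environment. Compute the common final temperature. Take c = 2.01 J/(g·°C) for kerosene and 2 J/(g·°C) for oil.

T_f ≈ 65.8 °C

With ΣQ=0 the equilibrium temperature is the m·c-weighted mean:
T_f = (2070.3×92.5 + 1094×15.3) / (2070.3 + 1094)
    = 208241 / 3164.3 ≈ 65.81 °C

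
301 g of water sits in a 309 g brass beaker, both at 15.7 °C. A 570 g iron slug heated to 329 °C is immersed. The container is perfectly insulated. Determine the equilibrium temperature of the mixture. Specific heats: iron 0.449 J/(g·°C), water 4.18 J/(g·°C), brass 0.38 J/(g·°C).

T_f = Σ m_i c_i T_i / Σ m_i c_i:
T_f = (255.93×329 + 1258.2×15.7 + 117.42×15.7) / (255.93 + 1258.2 + 117.42)
    = 105798 / 1631.5 ≈ 64.85 °C

T_f ≈ 64.8 °C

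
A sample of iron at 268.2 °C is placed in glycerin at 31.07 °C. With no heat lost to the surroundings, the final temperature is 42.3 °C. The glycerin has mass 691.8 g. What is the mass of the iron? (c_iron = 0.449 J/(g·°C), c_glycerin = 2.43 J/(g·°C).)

m ≈ 186 g

Setting the total heat transfer to zero:
m·0.449·(42.3 − 268.2) + 691.8·2.43·(42.3 − 31.07) = 0
-101.43 m = -18878
m = -18878/-101.43 ≈ 186.1 g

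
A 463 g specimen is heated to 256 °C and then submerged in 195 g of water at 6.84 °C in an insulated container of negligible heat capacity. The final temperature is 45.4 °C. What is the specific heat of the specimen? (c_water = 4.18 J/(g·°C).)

Let T be the final temperature. ΣQ_i = 0:
463·c·(45.4 − 256) + 195·4.18·(45.4 − 6.84) = 0
-97508 c = -31430
c = -31430/-97508 ≈ 0.3223 J/(g·°C)

c ≈ 0.322 J/(g·°C)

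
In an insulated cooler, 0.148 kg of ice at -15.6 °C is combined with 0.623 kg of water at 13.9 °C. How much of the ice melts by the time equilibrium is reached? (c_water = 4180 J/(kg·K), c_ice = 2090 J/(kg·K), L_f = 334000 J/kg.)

m_melted ≈ 0.0939 kg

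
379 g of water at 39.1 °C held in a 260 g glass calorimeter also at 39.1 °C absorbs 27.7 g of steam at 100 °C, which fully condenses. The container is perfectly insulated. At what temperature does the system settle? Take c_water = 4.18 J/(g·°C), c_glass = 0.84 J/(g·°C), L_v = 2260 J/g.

Conservation of energy gives ΣQ = 0:
steam→water at 100 °C releases m L_v = 27.7×2260 = 62602; condensed water 100 °C→T: 115.79(T − 100); water warms: 379×4.18×(T − 39.1) = 1584.2(T − 39.1); cup: 218.4(T − 39.1)
1918.4 T = 62602 + 11579 + 70482 = 144663
T ≈ 75.41 °C — below 100 °C, confirming all the steam condensed.

T_f ≈ 75.4 °C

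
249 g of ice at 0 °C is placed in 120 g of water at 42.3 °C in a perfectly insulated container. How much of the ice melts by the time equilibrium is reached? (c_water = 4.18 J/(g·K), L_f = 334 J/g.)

m_melted ≈ 63.5 g

Heat available from the water dropping to 0 °C: 120×4.18×42.3 = 21218 J.
To melt every bit of ice: 249×334 = 83166 J.
That's not enough to melt it all — equilibrium is at 0 °C with ice remaining.
m_melted×334 = 21218  ⇒  m_melted ≈ 63.53 g.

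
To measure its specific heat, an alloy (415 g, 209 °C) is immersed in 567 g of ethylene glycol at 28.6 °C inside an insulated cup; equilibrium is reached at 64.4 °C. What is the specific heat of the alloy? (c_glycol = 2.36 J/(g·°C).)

c ≈ 0.798 J/(g·°C)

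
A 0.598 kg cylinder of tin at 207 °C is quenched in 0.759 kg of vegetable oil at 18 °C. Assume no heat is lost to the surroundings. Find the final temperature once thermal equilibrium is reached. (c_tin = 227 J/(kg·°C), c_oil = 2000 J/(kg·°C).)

T_f ≈ 33.5 °C

Set heat shed by the hot body equal to heat absorbed by the cold body:
0.598*227*(207 − T) = 0.759*2000*(T − 18)
135.75(207 − T) = 1518(T − 18)
1653.7 T = 55423  ⇒  T ≈ 33.51 °C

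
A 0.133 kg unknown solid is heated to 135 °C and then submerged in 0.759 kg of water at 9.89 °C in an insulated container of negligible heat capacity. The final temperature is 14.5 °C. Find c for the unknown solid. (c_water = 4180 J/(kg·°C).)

c ≈ 913 J/(kg·°C)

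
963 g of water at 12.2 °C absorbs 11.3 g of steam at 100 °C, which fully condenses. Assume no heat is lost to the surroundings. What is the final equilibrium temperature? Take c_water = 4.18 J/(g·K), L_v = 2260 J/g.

T_f ≈ 19.5 °C

Energy balance with sensible and latent terms:
steam→water at 100 °C releases m L_v = 11.3×2260 = 25538
  condensate cools 100→T: 11.3×4.18×(T − 100) = 47.23(T − 100)
  water warms: 963×4.18×(T − 12.2) = 4025.3(T − 12.2)
4072.6 T = 25538 + 4723.4 + 49109 = 79371
T ≈ 19.49 °C — below 100 °C, confirming all the steam condensed.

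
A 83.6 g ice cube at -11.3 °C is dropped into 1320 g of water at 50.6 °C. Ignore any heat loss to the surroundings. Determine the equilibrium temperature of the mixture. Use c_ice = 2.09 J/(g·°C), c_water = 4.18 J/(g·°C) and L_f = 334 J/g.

T_f ≈ 42.5 °C

Conservation of energy gives ΣQ = 0:
warm ice to 0 °C: 83.6×2.09×(0 − (-11.3)) = 1974.4; fusion: m_ice L_f = 83.6×334 = 27922; warm the meltwater: 349.45 T; water cools: 1320×4.18×(T − 50.6) = 5517.6(T − 50.6)
5867 T = 279191 − 29897 = 249294
T ≈ 42.49 °C — above 0 °C, consistent with complete melting.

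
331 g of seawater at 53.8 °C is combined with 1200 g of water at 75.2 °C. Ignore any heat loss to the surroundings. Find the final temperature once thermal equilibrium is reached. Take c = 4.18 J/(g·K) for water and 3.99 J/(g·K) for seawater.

Let T be the final temperature. ΣQ_i = 0:
1200×4.18×(T − 75.2) + 331×3.99×(T − 53.8) = 0
5016(T − 75.2) + 1320.7(T − 53.8) = 0
(5016 + 1320.7) T = 5016×75.2 + 1320.7×53.8
T = 448256 / 6336.7 = 70.7 °C

T_f ≈ 70.7 °C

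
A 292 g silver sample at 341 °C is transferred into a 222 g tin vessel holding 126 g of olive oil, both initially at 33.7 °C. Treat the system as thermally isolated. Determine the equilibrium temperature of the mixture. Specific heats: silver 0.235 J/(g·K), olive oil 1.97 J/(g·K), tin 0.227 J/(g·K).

T_f ≈ 91.1 °C

Let T be the final temperature. ΣQ_i = 0:
292·0.235·(T − 341) + 126·1.97·(T − 33.7) + 222·0.227·(T − 33.7) = 0
68.62(T − 341) + 248.22(T − 33.7) + 50.39(T − 33.7) = 0
(68.62 + 248.22 + 50.39) T = 68.62·341 + 248.22·33.7 + 50.39·33.7
T ≈ 91.12 °C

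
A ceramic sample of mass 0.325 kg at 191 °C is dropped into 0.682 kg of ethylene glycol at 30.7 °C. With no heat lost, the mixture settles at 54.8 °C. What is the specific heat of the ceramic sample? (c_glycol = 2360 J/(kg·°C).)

c ≈ 876 J/(kg·°C)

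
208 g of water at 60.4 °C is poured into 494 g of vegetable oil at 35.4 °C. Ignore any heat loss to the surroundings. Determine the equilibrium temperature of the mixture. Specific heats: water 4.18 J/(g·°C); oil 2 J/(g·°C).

T_f ≈ 47.1 °C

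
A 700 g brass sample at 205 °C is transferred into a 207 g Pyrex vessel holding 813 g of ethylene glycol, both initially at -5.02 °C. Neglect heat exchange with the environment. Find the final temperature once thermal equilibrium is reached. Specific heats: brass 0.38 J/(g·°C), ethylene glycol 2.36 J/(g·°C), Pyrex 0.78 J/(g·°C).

T_f ≈ 18.8 °C

T_f = Σ m_i c_i T_i / Σ m_i c_i:
T_f = (266×205 + 1918.7×(-5.02) + 161.46×(-5.02)) / (266 + 1918.7 + 161.46)
    = 44088 / 2346.1 ≈ 18.79 °C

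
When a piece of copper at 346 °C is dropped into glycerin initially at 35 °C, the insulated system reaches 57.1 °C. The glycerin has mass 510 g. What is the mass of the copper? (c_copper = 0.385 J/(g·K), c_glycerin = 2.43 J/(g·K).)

m ≈ 246 g

|Q_copper| = |Q_glycerin|:
m·0.385·(346 − 57.1) = 510·2.43·(57.1 − 35)
111.23 m = 27389  ⇒  m ≈ 246.2 g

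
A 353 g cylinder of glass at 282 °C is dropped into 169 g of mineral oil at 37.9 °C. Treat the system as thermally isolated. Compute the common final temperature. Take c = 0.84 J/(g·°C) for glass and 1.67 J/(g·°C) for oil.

T_f = Σ m_i c_i T_i / Σ m_i c_i:
T_f = (296.52·282 + 282.23·37.9) / (296.52 + 282.23)
    = 94315 / 578.75 ≈ 162.96 °C

T_f ≈ 163.0 °C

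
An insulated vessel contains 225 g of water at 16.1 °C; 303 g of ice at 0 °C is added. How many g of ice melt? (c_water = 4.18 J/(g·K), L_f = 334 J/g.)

Heat available from the water dropping to 0 °C: 225·4.18·16.1 = 15142 J.
To melt every bit of ice: 303·334 = 101202 J.
Since 15142 < 101202 J, not all the ice melts; equilibrium is at 0 °C.
m_melt = 15142 / L_f = 45.34 g.

m_melted ≈ 45.3 g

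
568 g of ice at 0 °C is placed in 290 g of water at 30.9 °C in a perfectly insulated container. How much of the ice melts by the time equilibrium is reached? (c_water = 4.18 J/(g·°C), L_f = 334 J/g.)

Water can give up m c ΔT = 290·4.18·30.9 = 37457 J before reaching 0 °C.
Fully melting the ice requires m_ice L_f = 568·334 = 189712 J.
That's not enough to melt it all — equilibrium is at 0 °C with ice remaining.
m_melted·334 = 37457  ⇒  m_melted ≈ 112.1 g.

m_melted ≈ 112 g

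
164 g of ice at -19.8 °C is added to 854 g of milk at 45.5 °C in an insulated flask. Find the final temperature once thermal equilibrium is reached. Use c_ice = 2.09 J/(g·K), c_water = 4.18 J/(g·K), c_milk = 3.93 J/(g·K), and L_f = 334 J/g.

T_f ≈ 22.6 °C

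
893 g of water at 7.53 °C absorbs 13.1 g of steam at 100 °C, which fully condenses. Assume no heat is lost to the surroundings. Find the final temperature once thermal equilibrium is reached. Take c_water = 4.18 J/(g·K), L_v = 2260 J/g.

T_f ≈ 16.7 °C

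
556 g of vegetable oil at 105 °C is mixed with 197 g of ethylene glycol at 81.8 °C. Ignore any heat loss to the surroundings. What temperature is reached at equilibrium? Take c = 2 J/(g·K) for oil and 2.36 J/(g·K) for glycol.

Let T be the final temperature. ΣQ_i = 0:
556×2×(T − 105) + 197×2.36×(T − 81.8) = 0
(1112 + 464.92) T = 1112×105 + 464.92×81.8
T ≈ 98.16 °C

T_f ≈ 98.2 °C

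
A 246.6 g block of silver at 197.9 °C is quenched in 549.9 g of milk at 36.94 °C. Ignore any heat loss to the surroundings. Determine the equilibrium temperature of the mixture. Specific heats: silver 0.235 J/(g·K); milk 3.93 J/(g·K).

T_f ≈ 41.1 °C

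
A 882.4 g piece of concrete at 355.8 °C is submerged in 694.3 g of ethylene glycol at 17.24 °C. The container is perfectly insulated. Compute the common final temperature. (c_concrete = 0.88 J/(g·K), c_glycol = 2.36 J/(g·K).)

|Q_concrete| = |Q_glycol|:
882.4*0.88*(355.8 − T) = 694.3*2.36*(T − 17.24)
776.51(355.8 − T) = 1638.5(T − 17.24)
2415.1 T = 304532  ⇒  T ≈ 126.10 °C

T_f ≈ 126.1 °C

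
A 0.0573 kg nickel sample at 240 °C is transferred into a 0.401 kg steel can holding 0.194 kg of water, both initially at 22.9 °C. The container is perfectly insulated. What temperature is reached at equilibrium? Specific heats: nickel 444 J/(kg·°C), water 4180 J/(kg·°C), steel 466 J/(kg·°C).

T_f ≈ 28.3 °C

Heat gained plus heat lost sum to zero:
0.0573×444×(T − 240) + 0.194×4180×(T − 22.9) + 0.401×466×(T − 22.9) = 0
25.44(T − 240) + 810.92(T − 22.9) + 186.87(T − 22.9) = 0
1023.2 T = 28955
T = 28955 / 1023.2 = 28.3 °C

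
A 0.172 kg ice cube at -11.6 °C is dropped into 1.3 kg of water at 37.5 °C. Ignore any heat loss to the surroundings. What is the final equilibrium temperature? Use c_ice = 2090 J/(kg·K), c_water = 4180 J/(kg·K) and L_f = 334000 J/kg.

T_f ≈ 23.1 °C

Energy conservation, ΣQ = 0:
warm ice to 0 °C: 0.172×2090×(0 − (-11.6)) = 4170; fusion: m_ice L_f = 0.172×334000 = 57448; warm the meltwater: 718.96 T; water: 5434(T − 37.5)
6153 T = 203775 − 61618 = 142157
T ≈ 23.10 °C (positive, so assuming full melt was valid).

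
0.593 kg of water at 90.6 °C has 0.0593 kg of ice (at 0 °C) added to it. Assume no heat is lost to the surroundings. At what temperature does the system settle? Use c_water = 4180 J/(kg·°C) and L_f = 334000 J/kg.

T_f ≈ 75.1 °C

Setting the total heat transfer to zero:
fusion: m_ice L_f = 0.0593×334000 = 19806
  meltwater 0→T: 0.0593×4180×T = 247.87 T
  water: 2478.7(T − 90.6)
2726.6 T = 224574 − 19806 = 204768
T ≈ 75.10 °C. Since T > 0 °C, the all-ice-melts assumption holds.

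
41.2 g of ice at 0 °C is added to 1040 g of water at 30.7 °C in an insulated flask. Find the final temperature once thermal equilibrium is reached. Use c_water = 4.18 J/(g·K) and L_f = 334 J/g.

T_f ≈ 26.5 °C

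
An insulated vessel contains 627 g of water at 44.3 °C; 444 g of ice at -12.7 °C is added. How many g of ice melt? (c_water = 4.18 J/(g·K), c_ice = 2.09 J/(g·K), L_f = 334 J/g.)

m_melted ≈ 312 g

Cooling the water to 0 °C releases 627×4.18×44.3 = 116104 J.
Of that, 444×2.09×12.7 = 11785 J goes to bring the ice to 0 °C, leaving 104319 J.
To melt every bit of ice: 444×334 = 148296 J.
104319 J < 148296 J, so only part of the ice melts and the system sits at 0 °C.
m_melt = 104319 / L_f = 312.3 g.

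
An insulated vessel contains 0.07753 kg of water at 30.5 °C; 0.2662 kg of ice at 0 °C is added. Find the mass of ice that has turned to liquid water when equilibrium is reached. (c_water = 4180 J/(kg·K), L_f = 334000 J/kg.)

m_melted ≈ 0.0296 kg

Cooling the water to 0 °C releases 0.07753·4180·30.5 = 9884.3 J.
Melting all 0.2662 kg of ice would need 0.2662·334000 = 88911 J.
9884.3 J < 88911 J, so only part of the ice melts and the system sits at 0 °C.
m_melted·334000 = 9884.3  ⇒  m_melted ≈ 0.02959 kg.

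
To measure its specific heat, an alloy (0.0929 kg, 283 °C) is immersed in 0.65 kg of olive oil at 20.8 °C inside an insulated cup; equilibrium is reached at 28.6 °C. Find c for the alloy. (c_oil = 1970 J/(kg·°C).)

c ≈ 423 J/(kg·°C)

Taking heat into each body as positive, Σ m c ΔT = 0:
0.0929×c×(28.6 − 283) + 0.65×1970×(28.6 − 20.8) = 0
-23.63 c = -9987.9
c = -9987.9/-23.63 ≈ 422.6 J/(kg·°C)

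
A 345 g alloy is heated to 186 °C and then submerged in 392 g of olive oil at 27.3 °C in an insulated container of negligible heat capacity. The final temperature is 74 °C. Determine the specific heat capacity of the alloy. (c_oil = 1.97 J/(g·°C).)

c ≈ 0.933 J/(g·°C)

Heat gained plus heat lost sum to zero:
345·c·(74 − 186) + 392·1.97·(74 − 27.3) = 0
-38640 c = -36064
c = -36064/-38640 ≈ 0.9333 J/(g·°C)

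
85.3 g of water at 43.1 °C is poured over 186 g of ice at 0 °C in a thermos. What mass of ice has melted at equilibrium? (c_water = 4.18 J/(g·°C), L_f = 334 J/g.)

Cooling the water to 0 °C releases 85.3·4.18·43.1 = 15367 J.
Melting all 186 g of ice would need 186·334 = 62124 J.
15367 J < 62124 J, so only part of the ice melts and the system sits at 0 °C.
m_melted·334 = 15367  ⇒  m_melted ≈ 46.01 g.

m_melted ≈ 46 g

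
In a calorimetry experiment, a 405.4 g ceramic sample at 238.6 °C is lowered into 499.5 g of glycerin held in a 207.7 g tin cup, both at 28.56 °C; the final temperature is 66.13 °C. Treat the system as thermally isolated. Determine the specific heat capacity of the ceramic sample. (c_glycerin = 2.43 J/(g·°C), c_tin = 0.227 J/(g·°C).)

Taking heat into each body as positive, Σ m c ΔT = 0:
405.4×c×(66.13 − 238.6) + 499.5×2.43×(66.13 − 28.56) + 207.7×0.227×(66.13 − 28.56) = 0
-69919 c = -47373
c = -47373/-69919 ≈ 0.6775 J/(g·°C)

c ≈ 0.678 J/(g·°C)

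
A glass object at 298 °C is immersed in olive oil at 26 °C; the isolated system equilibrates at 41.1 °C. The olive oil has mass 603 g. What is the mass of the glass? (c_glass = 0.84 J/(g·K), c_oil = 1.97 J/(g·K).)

m ≈ 83.1 g

Heat lost by the glass = heat gained by the oil:
m×0.84×(298 − 41.1) = 603×1.97×(41.1 − 26)
215.8 m = 17937  ⇒  m ≈ 83.12 g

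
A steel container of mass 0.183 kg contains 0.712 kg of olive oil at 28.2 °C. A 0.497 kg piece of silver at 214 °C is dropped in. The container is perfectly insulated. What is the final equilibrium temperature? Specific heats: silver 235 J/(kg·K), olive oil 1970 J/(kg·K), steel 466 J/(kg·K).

Energy conservation, ΣQ = 0:
0.497×235×(T − 214) + 0.712×1970×(T − 28.2) + 0.183×466×(T − 28.2) = 0
116.8(T − 214) + 1402.6(T − 28.2) + 85.28(T − 28.2) = 0
1604.7 T = 66953
T = 66953 / 1604.7 = 41.7 °C

T_f ≈ 41.7 °C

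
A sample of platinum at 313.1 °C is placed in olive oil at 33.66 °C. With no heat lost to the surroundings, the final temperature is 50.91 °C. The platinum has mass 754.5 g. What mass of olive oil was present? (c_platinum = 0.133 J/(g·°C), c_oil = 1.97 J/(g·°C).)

Heat lost by the platinum = heat gained by the oil:
754.5·0.133·(313.1 − 50.91) = m·1.97·(50.91 − 33.66)
33.98 m = 26310  ⇒  m ≈ 774.2 g

m ≈ 774 g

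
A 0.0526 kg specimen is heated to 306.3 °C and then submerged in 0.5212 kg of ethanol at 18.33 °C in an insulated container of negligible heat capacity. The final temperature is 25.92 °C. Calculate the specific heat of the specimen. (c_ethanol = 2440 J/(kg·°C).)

Setting the total heat transfer to zero:
0.0526·c·(25.92 − 306.3) + 0.5212·2440·(25.92 − 18.33) = 0
-14.75 c = -9652.4
c = -9652.4/-14.75 ≈ 654.5 J/(kg·°C)

c ≈ 654 J/(kg·°C)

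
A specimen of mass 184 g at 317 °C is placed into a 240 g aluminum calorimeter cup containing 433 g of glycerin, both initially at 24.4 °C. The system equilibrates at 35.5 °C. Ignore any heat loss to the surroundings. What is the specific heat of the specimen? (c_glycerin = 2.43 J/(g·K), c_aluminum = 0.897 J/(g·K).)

Heat gained plus heat lost sum to zero:
184·c·(35.5 − 317) + 433·2.43·(35.5 − 24.4) + 240·0.897·(35.5 − 24.4) = 0
-51796 c = -14069
c = -14069/-51796 ≈ 0.2716 J/(g·K)

c ≈ 0.272 J/(g·K)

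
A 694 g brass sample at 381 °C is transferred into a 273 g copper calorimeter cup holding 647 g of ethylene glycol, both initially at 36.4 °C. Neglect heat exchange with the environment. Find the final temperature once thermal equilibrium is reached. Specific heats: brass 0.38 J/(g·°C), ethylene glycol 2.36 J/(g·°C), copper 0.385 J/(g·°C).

T_f ≈ 84.3 °C

With ΣQ=0 the equilibrium temperature is the m·c-weighted mean:
T_f = (263.72×381 + 1526.9×36.4 + 105.11×36.4) / (263.72 + 1526.9 + 105.11)
    = 159883 / 1895.7 ≈ 84.34 °C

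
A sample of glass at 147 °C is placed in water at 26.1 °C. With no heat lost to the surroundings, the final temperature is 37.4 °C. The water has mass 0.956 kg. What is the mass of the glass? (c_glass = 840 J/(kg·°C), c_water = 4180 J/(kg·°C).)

m ≈ 0.49 kg

|Q_glass| = |Q_water|:
m·840·(147 − 37.4) = 0.956·4180·(37.4 − 26.1)
92064 m = 45156  ⇒  m ≈ 0.4905 kg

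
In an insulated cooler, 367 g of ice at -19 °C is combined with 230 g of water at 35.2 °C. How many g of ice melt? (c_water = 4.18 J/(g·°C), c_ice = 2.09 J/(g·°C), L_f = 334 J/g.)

m_melted ≈ 57.7 g

Water can give up m c ΔT = 230×4.18×35.2 = 33841 J before reaching 0 °C.
Of that, 367×2.09×19 = 14574 J goes to bring the ice to 0 °C, leaving 19268 J.
Fully melting the ice requires m_ice L_f = 367×334 = 122578 J.
Since 19268 < 122578 J, not all the ice melts; equilibrium is at 0 °C.
Mass melted = 19268/334 ≈ 57.69 g.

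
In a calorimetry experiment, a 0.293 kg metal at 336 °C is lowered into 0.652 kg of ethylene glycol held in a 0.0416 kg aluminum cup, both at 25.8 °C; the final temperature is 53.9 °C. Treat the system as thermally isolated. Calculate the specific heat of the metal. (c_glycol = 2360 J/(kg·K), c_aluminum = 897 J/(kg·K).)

c ≈ 536 J/(kg·K)

Heat gained plus heat lost sum to zero:
0.293×c×(53.9 − 336) + 0.652×2360×(53.9 − 25.8) + 0.0416×897×(53.9 − 25.8) = 0
-82.66 c = -44287
c = -44287/-82.66 ≈ 535.8 J/(kg·K)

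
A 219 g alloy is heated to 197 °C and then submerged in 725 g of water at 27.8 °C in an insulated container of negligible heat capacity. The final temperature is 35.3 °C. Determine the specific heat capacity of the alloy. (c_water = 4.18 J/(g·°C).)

c ≈ 0.642 J/(g·°C)

m_s c (T_s − T_f) = m_water c_water (T_f − T_0):
219·c·(197 − 35.3) = 725·4.18·(35.3 − 27.8)
35412 c = 22729  ⇒  c ≈ 0.6418 J/(g·°C)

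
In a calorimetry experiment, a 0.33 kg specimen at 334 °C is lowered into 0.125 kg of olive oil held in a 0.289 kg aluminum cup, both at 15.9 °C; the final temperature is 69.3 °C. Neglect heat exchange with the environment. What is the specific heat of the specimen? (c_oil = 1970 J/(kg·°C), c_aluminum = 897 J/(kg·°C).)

c ≈ 309 J/(kg·°C)

Energy conservation, ΣQ = 0:
0.33×c×(69.3 − 334) + 0.125×1970×(69.3 − 15.9) + 0.289×897×(69.3 − 15.9) = 0
-87.35 c = -26993
c = -26993/-87.35 ≈ 309 J/(kg·°C)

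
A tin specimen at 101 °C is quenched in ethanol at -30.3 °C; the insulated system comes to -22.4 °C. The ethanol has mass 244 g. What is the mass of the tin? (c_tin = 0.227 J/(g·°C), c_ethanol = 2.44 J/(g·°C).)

m ≈ 168 g

Conservation of energy gives ΣQ = 0:
m·0.227·(-22.4 − 101) + 244·2.44·(-22.4 − (-30.3)) = 0
-28.01 m = -4703.3
m = -4703.3/-28.01 ≈ 167.9 g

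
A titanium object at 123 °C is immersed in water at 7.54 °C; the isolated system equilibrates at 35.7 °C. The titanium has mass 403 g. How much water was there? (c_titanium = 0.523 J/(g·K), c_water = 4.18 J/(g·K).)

m ≈ 156 g

Heat lost by the titanium = heat gained by the water:
403×0.523×(123 − 35.7) = m×4.18×(35.7 − 7.54)
117.71 m = 18400  ⇒  m ≈ 156.3 g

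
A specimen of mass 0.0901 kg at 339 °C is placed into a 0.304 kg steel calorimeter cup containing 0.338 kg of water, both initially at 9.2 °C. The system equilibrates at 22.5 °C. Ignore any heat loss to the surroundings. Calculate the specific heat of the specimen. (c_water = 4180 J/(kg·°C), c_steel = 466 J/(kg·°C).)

c ≈ 725 J/(kg·°C)

Taking heat into each body as positive, Σ m c ΔT = 0:
0.0901·c·(22.5 − 339) + 0.338·4180·(22.5 − 9.2) + 0.304·466·(22.5 − 9.2) = 0
-28.52 c = -20675
c = -20675/-28.52 ≈ 725 J/(kg·°C)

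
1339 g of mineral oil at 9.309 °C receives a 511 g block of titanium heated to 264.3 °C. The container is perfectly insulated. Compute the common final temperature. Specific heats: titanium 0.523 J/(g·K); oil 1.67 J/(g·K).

T_f ≈ 36.5 °C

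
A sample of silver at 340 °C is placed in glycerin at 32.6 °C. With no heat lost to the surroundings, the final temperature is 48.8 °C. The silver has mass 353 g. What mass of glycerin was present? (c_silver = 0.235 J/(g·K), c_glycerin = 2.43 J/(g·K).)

Taking heat into each body as positive, Σ m c ΔT = 0:
353·0.235·(48.8 − 340) + m·2.43·(48.8 − 32.6) = 0
39.37 m = 24156
m = 24156/39.37 ≈ 613.6 g

m ≈ 614 g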